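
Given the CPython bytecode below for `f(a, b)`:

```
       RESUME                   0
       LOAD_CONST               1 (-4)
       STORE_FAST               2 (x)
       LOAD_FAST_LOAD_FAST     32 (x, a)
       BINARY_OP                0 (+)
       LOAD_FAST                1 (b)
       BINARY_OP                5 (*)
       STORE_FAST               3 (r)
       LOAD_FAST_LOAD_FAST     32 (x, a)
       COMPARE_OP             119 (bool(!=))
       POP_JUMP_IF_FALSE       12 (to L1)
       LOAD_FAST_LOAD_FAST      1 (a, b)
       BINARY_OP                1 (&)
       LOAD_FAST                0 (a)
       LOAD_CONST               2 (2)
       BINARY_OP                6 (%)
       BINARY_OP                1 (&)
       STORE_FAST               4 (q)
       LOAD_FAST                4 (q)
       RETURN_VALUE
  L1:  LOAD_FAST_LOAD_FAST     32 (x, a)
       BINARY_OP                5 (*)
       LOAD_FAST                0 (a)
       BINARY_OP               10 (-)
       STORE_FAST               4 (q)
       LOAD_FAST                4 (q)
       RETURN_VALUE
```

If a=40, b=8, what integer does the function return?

0

LOAD_CONST → push -4. Stack: [-4]
STORE_FAST x → x=-4. Stack: []
LOAD_FAST_LOAD_FAST x,a → push -4,40. Stack: [-4, 40]
BINARY_OP + → -4 + 40 = 36. Stack: [36]
LOAD_FAST b → push 8. Stack: [36, 8]
BINARY_OP * → 36 * 8 = 288. Stack: [288]
STORE_FAST r → r=288. Stack: []
LOAD_FAST_LOAD_FAST x,a → push -4,40. Stack: [-4, 40]
COMPARE_OP bool(!=) → -4 vs 40 = True. Stack: [True]
POP_JUMP_IF_FALSE → pop True; no jump. Stack: []
LOAD_FAST_LOAD_FAST a,b → push 40,8. Stack: [40, 8]
BINARY_OP & → 40 & 8 = 8. Stack: [8]
LOAD_FAST a → push 40. Stack: [8, 40]
LOAD_CONST → push 2. Stack: [8, 40, 2]
BINARY_OP % → 40 % 2 = 0. Stack: [8, 0]
BINARY_OP & → 8 & 0 = 0. Stack: [0]
STORE_FAST q → q=0. Stack: []
LOAD_FAST q → push 0. Stack: [0]
RETURN_VALUE → return 0.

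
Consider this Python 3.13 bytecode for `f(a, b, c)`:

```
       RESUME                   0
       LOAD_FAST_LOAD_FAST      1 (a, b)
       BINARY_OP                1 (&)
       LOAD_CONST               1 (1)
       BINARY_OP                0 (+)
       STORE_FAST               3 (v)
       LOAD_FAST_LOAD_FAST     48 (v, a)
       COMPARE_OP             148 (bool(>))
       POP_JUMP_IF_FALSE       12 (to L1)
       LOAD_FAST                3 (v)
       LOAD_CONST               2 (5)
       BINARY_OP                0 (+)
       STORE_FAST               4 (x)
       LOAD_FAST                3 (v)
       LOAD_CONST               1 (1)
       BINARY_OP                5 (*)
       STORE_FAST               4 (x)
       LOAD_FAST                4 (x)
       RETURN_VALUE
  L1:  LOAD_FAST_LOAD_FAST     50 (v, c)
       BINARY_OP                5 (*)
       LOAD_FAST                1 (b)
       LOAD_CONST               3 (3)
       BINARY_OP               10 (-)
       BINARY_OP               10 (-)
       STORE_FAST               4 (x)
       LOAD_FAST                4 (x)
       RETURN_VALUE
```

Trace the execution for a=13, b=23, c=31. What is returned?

166

LOAD_FAST_LOAD_FAST a,b → push 13,23. Stack: [13, 23]
BINARY_OP & → 13 & 23 = 5. Stack: [5]
LOAD_CONST → push 1. Stack: [5, 1]
BINARY_OP + → 5 + 1 = 6. Stack: [6]
STORE_FAST v → v=6. Stack: []
LOAD_FAST_LOAD_FAST v,a → push 6,13. Stack: [6, 13]
COMPARE_OP bool(>) → 6 vs 13 = False. Stack: [False]
POP_JUMP_IF_FALSE → pop False; jump. Stack: []
LOAD_FAST_LOAD_FAST v,c → push 6,31. Stack: [6, 31]
BINARY_OP * → 6 * 31 = 186. Stack: [186]
LOAD_FAST b → push 23. Stack: [186, 23]
LOAD_CONST → push 3. Stack: [186, 23, 3]
BINARY_OP - → 23 - 3 = 20. Stack: [186, 20]
BINARY_OP - → 186 - 20 = 166. Stack: [166]
STORE_FAST x → x=166. Stack: []
LOAD_FAST x → push 166. Stack: [166]
RETURN_VALUE → return 166.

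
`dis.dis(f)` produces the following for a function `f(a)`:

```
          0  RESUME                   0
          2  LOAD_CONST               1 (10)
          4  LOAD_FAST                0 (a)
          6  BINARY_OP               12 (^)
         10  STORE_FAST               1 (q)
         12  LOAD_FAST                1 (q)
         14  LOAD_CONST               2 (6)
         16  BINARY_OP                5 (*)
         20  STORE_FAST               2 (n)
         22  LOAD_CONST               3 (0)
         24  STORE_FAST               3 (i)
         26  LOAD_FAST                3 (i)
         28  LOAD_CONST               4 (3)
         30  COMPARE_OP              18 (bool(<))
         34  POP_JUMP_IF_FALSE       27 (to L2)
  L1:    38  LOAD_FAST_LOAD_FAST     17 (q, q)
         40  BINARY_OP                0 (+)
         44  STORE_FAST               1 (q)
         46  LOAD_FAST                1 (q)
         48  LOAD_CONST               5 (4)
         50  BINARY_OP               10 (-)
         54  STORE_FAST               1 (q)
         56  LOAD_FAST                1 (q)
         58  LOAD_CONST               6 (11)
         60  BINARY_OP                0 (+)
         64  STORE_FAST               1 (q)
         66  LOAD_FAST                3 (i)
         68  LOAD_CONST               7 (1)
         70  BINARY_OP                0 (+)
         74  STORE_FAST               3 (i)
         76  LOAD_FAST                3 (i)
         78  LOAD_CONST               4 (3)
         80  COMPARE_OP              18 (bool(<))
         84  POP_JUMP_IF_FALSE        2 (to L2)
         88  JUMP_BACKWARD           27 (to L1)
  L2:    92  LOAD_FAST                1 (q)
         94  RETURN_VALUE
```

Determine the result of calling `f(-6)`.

-79

LOAD_CONST → push 10
LOAD_FAST a → push -6
BINARY_OP ^ → 10 ^ -6 = -16
STORE_FAST q → q=-16
LOAD_FAST q → push -16
LOAD_CONST → push 6
BINARY_OP * → -16 * 6 = -96
STORE_FAST n → n=-96
LOAD_CONST → push 0
STORE_FAST i → i=0
LOAD_FAST i → push 0
LOAD_CONST → push 3
COMPARE_OP bool(<) → 0 vs 3 = True
POP_JUMP_IF_FALSE → pop True; no jump
LOAD_FAST_LOAD_FAST q,q → push -16,-16
BINARY_OP + → -16 + -16 = -32
STORE_FAST q → q=-32
LOAD_FAST q → push -32
LOAD_CONST → push 4
BINARY_OP - → -32 - 4 = -36
STORE_FAST q → q=-36
LOAD_FAST q → push -36
LOAD_CONST → push 11
BINARY_OP + → -36 + 11 = -25
STORE_FAST q → q=-25
LOAD_FAST i → push 0
LOAD_CONST → push 1
BINARY_OP + → 0 + 1 = 1
STORE_FAST i → i=1
LOAD_FAST i → push 1
LOAD_CONST → push 3
COMPARE_OP bool(<) → 1 vs 3 = True
POP_JUMP_IF_FALSE → pop True; no jump
LOAD_FAST_LOAD_FAST q,q → push -25,-25
BINARY_OP + → -25 + -25 = -50
STORE_FAST q → q=-50
LOAD_FAST q → push -50
LOAD_CONST → push 4
BINARY_OP - → -50 - 4 = -54
STORE_FAST q → q=-54
LOAD_FAST q → push -54
LOAD_CONST → push 11
BINARY_OP + → -54 + 11 = -43
STORE_FAST q → q=-43
LOAD_FAST i → push 1
LOAD_CONST → push 1
BINARY_OP + → 1 + 1 = 2
STORE_FAST i → i=2
LOAD_FAST i → push 2
LOAD_CONST → push 3
COMPARE_OP bool(<) → 2 vs 3 = True
POP_JUMP_IF_FALSE → pop True; no jump
LOAD_FAST_LOAD_FAST q,q → push -43,-43
BINARY_OP + → -43 + -43 = -86
STORE_FAST q → q=-86
LOAD_FAST q → push -86
LOAD_CONST → push 4
BINARY_OP - → -86 - 4 = -90
STORE_FAST q → q=-90
LOAD_FAST q → push -90
LOAD_CONST → push 11
BINARY_OP + → -90 + 11 = -79
STORE_FAST q → q=-79
LOAD_FAST i → push 2
LOAD_CONST → push 1
BINARY_OP + → 2 + 1 = 3
STORE_FAST i → i=3
LOAD_FAST i → push 3
LOAD_CONST → push 3
COMPARE_OP bool(<) → 3 vs 3 = False
POP_JUMP_IF_FALSE → pop False; jump
LOAD_FAST q → push -79
RETURN_VALUE → return -79.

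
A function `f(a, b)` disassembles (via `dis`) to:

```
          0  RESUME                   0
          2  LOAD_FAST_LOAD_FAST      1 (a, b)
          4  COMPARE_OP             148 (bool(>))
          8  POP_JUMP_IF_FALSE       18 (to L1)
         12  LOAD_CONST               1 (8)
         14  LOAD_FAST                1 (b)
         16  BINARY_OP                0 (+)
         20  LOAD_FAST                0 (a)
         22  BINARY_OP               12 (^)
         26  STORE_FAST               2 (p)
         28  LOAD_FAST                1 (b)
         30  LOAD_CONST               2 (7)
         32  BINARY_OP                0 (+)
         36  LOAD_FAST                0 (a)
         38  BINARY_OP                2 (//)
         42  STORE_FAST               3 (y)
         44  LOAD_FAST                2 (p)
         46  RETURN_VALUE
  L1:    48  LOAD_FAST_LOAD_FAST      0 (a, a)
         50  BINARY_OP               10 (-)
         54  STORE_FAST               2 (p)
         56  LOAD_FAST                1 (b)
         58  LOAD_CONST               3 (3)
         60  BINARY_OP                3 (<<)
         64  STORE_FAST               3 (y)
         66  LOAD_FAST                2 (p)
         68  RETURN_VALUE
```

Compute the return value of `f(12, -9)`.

-13

LOAD_FAST_LOAD_FAST a,b → push 12,-9. Stack: [12, -9]
COMPARE_OP bool(>) → 12 vs -9 = True. Stack: [True]
POP_JUMP_IF_FALSE → pop True; no jump. Stack: []
LOAD_CONST → push 8. Stack: [8]
LOAD_FAST b → push -9. Stack: [8, -9]
BINARY_OP + → 8 + -9 = -1. Stack: [-1]
LOAD_FAST a → push 12. Stack: [-1, 12]
BINARY_OP ^ → -1 ^ 12 = -13. Stack: [-13]
STORE_FAST p → p=-13. Stack: []
LOAD_FAST b → push -9. Stack: [-9]
LOAD_CONST → push 7. Stack: [-9, 7]
BINARY_OP + → -9 + 7 = -2. Stack: [-2]
LOAD_FAST a → push 12. Stack: [-2, 12]
BINARY_OP // → -2 // 12 = -1. Stack: [-1]
STORE_FAST y → y=-1. Stack: []
LOAD_FAST p → push -13. Stack: [-13]
RETURN_VALUE → return -13.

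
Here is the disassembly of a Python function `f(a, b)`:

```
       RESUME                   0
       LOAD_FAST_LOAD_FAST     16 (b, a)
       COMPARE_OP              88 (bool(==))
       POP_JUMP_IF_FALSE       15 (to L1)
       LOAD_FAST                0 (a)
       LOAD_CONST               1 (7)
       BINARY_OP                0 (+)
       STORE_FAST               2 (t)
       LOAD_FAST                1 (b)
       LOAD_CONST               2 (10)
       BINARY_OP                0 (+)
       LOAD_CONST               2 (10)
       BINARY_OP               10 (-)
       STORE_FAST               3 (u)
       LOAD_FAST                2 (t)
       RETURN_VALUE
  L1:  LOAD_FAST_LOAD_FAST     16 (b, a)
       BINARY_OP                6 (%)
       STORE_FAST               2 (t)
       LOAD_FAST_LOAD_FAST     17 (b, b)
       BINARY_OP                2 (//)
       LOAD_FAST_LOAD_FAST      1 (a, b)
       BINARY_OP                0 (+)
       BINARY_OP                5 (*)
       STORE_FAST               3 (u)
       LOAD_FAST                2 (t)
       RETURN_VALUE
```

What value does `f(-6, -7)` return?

LOAD_FAST_LOAD_FAST b,a → push -7,-6. Stack: [-7, -6]
COMPARE_OP bool(==) → -7 vs -6 = False. Stack: [False]
POP_JUMP_IF_FALSE → pop False; jump. Stack: []
LOAD_FAST_LOAD_FAST b,a → push -7,-6. Stack: [-7, -6]
BINARY_OP % → -7 % -6 = -1. Stack: [-1]
STORE_FAST t → t=-1. Stack: []
LOAD_FAST_LOAD_FAST b,b → push -7,-7. Stack: [-7, -7]
BINARY_OP // → -7 // -7 = 1. Stack: [1]
LOAD_FAST_LOAD_FAST a,b → push -6,-7. Stack: [1, -6, -7]
BINARY_OP + → -6 + -7 = -13. Stack: [1, -13]
BINARY_OP * → 1 * -13 = -13. Stack: [-13]
STORE_FAST u → u=-13. Stack: []
LOAD_FAST t → push -1. Stack: [-1]
RETURN_VALUE → return -1.

-1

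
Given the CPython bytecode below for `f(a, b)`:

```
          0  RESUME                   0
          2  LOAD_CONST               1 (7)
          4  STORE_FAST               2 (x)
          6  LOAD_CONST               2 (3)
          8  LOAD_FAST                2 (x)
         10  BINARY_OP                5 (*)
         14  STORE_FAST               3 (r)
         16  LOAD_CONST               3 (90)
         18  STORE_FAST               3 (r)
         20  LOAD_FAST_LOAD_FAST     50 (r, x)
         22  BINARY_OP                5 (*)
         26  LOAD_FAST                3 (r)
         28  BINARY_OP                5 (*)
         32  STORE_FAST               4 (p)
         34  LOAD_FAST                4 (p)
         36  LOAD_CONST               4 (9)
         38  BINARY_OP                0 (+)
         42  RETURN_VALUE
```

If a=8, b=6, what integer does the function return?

LOAD_CONST → push 7. Stack: [7]
STORE_FAST x → x=7. Stack: []
LOAD_CONST → push 3. Stack: [3]
LOAD_FAST x → push 7. Stack: [3, 7]
BINARY_OP * → 3 * 7 = 21. Stack: [21]
STORE_FAST r → r=21. Stack: []
LOAD_CONST → push 90. Stack: [90]
STORE_FAST r → r=90. Stack: []
LOAD_FAST_LOAD_FAST r,x → push 90,7. Stack: [90, 7]
BINARY_OP * → 90 * 7 = 630. Stack: [630]
LOAD_FAST r → push 90. Stack: [630, 90]
BINARY_OP * → 630 * 90 = 56700. Stack: [56700]
STORE_FAST p → p=56700. Stack: []
LOAD_FAST p → push 56700. Stack: [56700]
LOAD_CONST → push 9. Stack: [56700, 9]
BINARY_OP + → 56700 + 9 = 56709. Stack: [56709]
RETURN_VALUE → return 56709.

56709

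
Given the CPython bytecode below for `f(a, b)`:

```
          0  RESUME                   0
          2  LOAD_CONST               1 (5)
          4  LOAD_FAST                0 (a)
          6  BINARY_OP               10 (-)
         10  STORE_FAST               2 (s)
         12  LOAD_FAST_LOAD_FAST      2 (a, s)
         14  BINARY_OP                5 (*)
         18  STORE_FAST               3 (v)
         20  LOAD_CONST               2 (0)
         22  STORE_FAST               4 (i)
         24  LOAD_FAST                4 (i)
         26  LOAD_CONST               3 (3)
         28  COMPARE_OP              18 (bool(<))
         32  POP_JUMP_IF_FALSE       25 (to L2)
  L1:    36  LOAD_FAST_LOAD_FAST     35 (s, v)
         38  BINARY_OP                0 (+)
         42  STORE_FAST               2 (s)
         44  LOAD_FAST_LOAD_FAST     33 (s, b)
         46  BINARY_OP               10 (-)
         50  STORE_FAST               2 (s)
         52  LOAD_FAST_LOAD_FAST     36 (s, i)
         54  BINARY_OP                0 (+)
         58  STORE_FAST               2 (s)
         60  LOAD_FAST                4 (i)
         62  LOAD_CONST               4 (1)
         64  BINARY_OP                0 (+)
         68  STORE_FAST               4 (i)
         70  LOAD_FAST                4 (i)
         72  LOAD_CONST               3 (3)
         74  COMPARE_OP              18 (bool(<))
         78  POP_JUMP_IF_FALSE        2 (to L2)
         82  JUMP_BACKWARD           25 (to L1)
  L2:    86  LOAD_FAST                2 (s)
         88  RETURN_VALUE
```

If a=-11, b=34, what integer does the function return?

LOAD_CONST → push 5
LOAD_FAST a → push -11
BINARY_OP - → 5 - -11 = 16
STORE_FAST s → s=16
LOAD_FAST_LOAD_FAST a,s → push -11,16
BINARY_OP * → -11 * 16 = -176
STORE_FAST v → v=-176
LOAD_CONST → push 0
STORE_FAST i → i=0
LOAD_FAST i → push 0
LOAD_CONST → push 3
COMPARE_OP bool(<) → 0 vs 3 = True
POP_JUMP_IF_FALSE → pop True; no jump
LOAD_FAST_LOAD_FAST s,v → push 16,-176
BINARY_OP + → 16 + -176 = -160
STORE_FAST s → s=-160
LOAD_FAST_LOAD_FAST s,b → push -160,34
BINARY_OP - → -160 - 34 = -194
STORE_FAST s → s=-194
LOAD_FAST_LOAD_FAST s,i → push -194,0
BINARY_OP + → -194 + 0 = -194
STORE_FAST s → s=-194
LOAD_FAST i → push 0
LOAD_CONST → push 1
BINARY_OP + → 0 + 1 = 1
STORE_FAST i → i=1
LOAD_FAST i → push 1
LOAD_CONST → push 3
COMPARE_OP bool(<) → 1 vs 3 = True
POP_JUMP_IF_FALSE → pop True; no jump
LOAD_FAST_LOAD_FAST s,v → push -194,-176
BINARY_OP + → -194 + -176 = -370
STORE_FAST s → s=-370
LOAD_FAST_LOAD_FAST s,b → push -370,34
BINARY_OP - → -370 - 34 = -404
STORE_FAST s → s=-404
LOAD_FAST_LOAD_FAST s,i → push -404,1
BINARY_OP + → -404 + 1 = -403
STORE_FAST s → s=-403
LOAD_FAST i → push 1
LOAD_CONST → push 1
BINARY_OP + → 1 + 1 = 2
STORE_FAST i → i=2
LOAD_FAST i → push 2
LOAD_CONST → push 3
COMPARE_OP bool(<) → 2 vs 3 = True
POP_JUMP_IF_FALSE → pop True; no jump
LOAD_FAST_LOAD_FAST s,v → push -403,-176
BINARY_OP + → -403 + -176 = -579
STORE_FAST s → s=-579
LOAD_FAST_LOAD_FAST s,b → push -579,34
BINARY_OP - → -579 - 34 = -613
STORE_FAST s → s=-613
LOAD_FAST_LOAD_FAST s,i → push -613,2
BINARY_OP + → -613 + 2 = -611
STORE_FAST s → s=-611
LOAD_FAST i → push 2
LOAD_CONST → push 1
BINARY_OP + → 2 + 1 = 3
STORE_FAST i → i=3
LOAD_FAST i → push 3
LOAD_CONST → push 3
COMPARE_OP bool(<) → 3 vs 3 = False
POP_JUMP_IF_FALSE → pop False; jump
LOAD_FAST s → push -611
RETURN_VALUE → return -611.

-611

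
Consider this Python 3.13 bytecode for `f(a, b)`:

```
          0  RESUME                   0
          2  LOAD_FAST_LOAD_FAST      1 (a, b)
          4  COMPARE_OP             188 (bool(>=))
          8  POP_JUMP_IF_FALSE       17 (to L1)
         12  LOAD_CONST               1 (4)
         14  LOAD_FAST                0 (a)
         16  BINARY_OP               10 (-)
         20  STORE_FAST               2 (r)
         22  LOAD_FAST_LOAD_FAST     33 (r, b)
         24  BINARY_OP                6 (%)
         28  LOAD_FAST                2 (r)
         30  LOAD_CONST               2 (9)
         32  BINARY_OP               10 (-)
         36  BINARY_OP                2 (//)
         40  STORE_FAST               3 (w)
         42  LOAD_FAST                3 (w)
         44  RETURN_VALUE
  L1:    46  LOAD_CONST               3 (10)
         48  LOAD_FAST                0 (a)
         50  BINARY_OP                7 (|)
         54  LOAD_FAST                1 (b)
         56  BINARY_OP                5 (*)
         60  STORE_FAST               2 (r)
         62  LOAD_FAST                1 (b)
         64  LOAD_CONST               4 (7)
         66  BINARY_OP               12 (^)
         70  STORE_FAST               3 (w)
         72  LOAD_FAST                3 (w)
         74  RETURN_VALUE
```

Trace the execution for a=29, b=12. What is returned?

LOAD_FAST_LOAD_FAST a,b → push 29,12. Stack: [29, 12]
COMPARE_OP bool(>=) → 29 vs 12 = True. Stack: [True]
POP_JUMP_IF_FALSE → pop True; no jump. Stack: []
LOAD_CONST → push 4. Stack: [4]
LOAD_FAST a → push 29. Stack: [4, 29]
BINARY_OP - → 4 - 29 = -25. Stack: [-25]
STORE_FAST r → r=-25. Stack: []
LOAD_FAST_LOAD_FAST r,b → push -25,12. Stack: [-25, 12]
BINARY_OP % → -25 % 12 = 11. Stack: [11]
LOAD_FAST r → push -25. Stack: [11, -25]
LOAD_CONST → push 9. Stack: [11, -25, 9]
BINARY_OP - → -25 - 9 = -34. Stack: [11, -34]
BINARY_OP // → 11 // -34 = -1. Stack: [-1]
STORE_FAST w → w=-1. Stack: []
LOAD_FAST w → push -1. Stack: [-1]
RETURN_VALUE → return -1.

-1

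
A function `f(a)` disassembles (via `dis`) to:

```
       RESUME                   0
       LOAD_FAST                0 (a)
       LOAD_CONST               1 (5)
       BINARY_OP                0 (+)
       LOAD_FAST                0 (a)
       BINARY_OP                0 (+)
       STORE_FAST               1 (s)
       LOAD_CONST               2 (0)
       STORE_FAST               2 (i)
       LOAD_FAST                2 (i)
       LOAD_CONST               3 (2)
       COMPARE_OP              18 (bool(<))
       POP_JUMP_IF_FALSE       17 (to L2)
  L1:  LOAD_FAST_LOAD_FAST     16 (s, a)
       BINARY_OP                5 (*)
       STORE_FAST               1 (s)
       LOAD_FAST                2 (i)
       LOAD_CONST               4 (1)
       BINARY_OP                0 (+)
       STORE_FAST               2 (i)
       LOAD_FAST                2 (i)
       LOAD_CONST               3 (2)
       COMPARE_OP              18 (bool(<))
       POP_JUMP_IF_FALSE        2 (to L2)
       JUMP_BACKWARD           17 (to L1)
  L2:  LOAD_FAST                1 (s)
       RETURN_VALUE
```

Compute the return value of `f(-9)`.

LOAD_FAST a → push -9. Stack: [-9]
LOAD_CONST → push 5. Stack: [-9, 5]
BINARY_OP + → -9 + 5 = -4. Stack: [-4]
LOAD_FAST a → push -9. Stack: [-4, -9]
BINARY_OP + → -4 + -9 = -13. Stack: [-13]
STORE_FAST s → s=-13. Stack: []
LOAD_CONST → push 0. Stack: [0]
STORE_FAST i → i=0. Stack: []
LOAD_FAST i → push 0. Stack: [0]
LOAD_CONST → push 2. Stack: [0, 2]
COMPARE_OP bool(<) → 0 vs 2 = True. Stack: [True]
POP_JUMP_IF_FALSE → pop True; no jump. Stack: []
LOAD_FAST_LOAD_FAST s,a → push -13,-9. Stack: [-13, -9]
BINARY_OP * → -13 * -9 = 117. Stack: [117]
STORE_FAST s → s=117. Stack: []
LOAD_FAST i → push 0. Stack: [0]
LOAD_CONST → push 1. Stack: [0, 1]
BINARY_OP + → 0 + 1 = 1. Stack: [1]
STORE_FAST i → i=1. Stack: []
LOAD_FAST i → push 1. Stack: [1]
LOAD_CONST → push 2. Stack: [1, 2]
COMPARE_OP bool(<) → 1 vs 2 = True. Stack: [True]
POP_JUMP_IF_FALSE → pop True; no jump. Stack: []
LOAD_FAST_LOAD_FAST s,a → push 117,-9. Stack: [117, -9]
BINARY_OP * → 117 * -9 = -1053. Stack: [-1053]
STORE_FAST s → s=-1053. Stack: []
LOAD_FAST i → push 1. Stack: [1]
LOAD_CONST → push 1. Stack: [1, 1]
BINARY_OP + → 1 + 1 = 2. Stack: [2]
STORE_FAST i → i=2. Stack: []
LOAD_FAST i → push 2. Stack: [2]
LOAD_CONST → push 2. Stack: [2, 2]
COMPARE_OP bool(<) → 2 vs 2 = False. Stack: [False]
POP_JUMP_IF_FALSE → pop False; jump. Stack: []
LOAD_FAST s → push -1053. Stack: [-1053]
RETURN_VALUE → return -1053.

-1053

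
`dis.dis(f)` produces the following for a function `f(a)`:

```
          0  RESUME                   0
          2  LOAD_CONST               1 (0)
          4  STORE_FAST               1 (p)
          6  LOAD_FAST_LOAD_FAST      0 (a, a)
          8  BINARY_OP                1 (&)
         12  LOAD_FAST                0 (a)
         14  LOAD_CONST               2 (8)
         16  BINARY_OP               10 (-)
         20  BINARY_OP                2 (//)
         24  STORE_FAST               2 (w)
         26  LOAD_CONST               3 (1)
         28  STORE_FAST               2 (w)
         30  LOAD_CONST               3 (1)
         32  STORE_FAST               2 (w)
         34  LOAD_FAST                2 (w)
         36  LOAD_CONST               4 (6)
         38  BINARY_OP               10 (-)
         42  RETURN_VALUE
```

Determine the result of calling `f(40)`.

LOAD_CONST → push 0. Stack: [0]
STORE_FAST p → p=0. Stack: []
LOAD_FAST_LOAD_FAST a,a → push 40,40. Stack: [40, 40]
BINARY_OP & → 40 & 40 = 40. Stack: [40]
LOAD_FAST a → push 40. Stack: [40, 40]
LOAD_CONST → push 8. Stack: [40, 40, 8]
BINARY_OP - → 40 - 8 = 32. Stack: [40, 32]
BINARY_OP // → 40 // 32 = 1. Stack: [1]
STORE_FAST w → w=1. Stack: []
LOAD_CONST → push 1. Stack: [1]
STORE_FAST w → w=1. Stack: []
LOAD_CONST → push 1. Stack: [1]
STORE_FAST w → w=1. Stack: []
LOAD_FAST w → push 1. Stack: [1]
LOAD_CONST → push 6. Stack: [1, 6]
BINARY_OP - → 1 - 6 = -5. Stack: [-5]
RETURN_VALUE → return -5.

-5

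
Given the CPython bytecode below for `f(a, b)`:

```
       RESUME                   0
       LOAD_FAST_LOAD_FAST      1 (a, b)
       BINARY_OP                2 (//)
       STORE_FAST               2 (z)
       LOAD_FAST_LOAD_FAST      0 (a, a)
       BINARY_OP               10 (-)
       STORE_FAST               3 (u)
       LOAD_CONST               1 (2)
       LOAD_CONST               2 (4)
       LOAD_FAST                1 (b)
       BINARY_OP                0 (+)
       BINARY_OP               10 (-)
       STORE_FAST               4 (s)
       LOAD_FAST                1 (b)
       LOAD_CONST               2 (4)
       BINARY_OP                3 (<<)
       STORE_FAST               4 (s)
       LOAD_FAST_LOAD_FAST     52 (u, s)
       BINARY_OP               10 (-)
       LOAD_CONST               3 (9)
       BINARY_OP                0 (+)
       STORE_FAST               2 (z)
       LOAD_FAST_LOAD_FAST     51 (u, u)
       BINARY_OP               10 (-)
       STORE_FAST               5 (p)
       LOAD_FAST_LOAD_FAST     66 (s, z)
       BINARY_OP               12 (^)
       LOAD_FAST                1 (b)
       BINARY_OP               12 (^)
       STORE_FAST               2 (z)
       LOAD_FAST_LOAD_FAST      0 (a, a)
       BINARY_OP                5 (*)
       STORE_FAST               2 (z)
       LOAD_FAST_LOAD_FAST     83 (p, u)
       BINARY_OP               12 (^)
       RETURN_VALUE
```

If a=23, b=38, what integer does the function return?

LOAD_FAST_LOAD_FAST a,b → push 23,38. Stack: [23, 38]
BINARY_OP // → 23 // 38 = 0. Stack: [0]
STORE_FAST z → z=0. Stack: []
LOAD_FAST_LOAD_FAST a,a → push 23,23. Stack: [23, 23]
BINARY_OP - → 23 - 23 = 0. Stack: [0]
STORE_FAST u → u=0. Stack: []
LOAD_CONST → push 2. Stack: [2]
LOAD_CONST → push 4. Stack: [2, 4]
LOAD_FAST b → push 38. Stack: [2, 4, 38]
BINARY_OP + → 4 + 38 = 42. Stack: [2, 42]
BINARY_OP - → 2 - 42 = -40. Stack: [-40]
STORE_FAST s → s=-40. Stack: []
LOAD_FAST b → push 38. Stack: [38]
LOAD_CONST → push 4. Stack: [38, 4]
BINARY_OP << → 38 << 4 = 608. Stack: [608]
STORE_FAST s → s=608. Stack: []
LOAD_FAST_LOAD_FAST u,s → push 0,608. Stack: [0, 608]
BINARY_OP - → 0 - 608 = -608. Stack: [-608]
LOAD_CONST → push 9. Stack: [-608, 9]
BINARY_OP + → -608 + 9 = -599. Stack: [-599]
STORE_FAST z → z=-599. Stack: []
LOAD_FAST_LOAD_FAST u,u → push 0,0. Stack: [0, 0]
BINARY_OP - → 0 - 0 = 0. Stack: [0]
STORE_FAST p → p=0. Stack: []
LOAD_FAST_LOAD_FAST s,z → push 608,-599. Stack: [608, -599]
BINARY_OP ^ → 608 ^ -599 = -55. Stack: [-55]
LOAD_FAST b → push 38. Stack: [-55, 38]
BINARY_OP ^ → -55 ^ 38 = -17. Stack: [-17]
STORE_FAST z → z=-17. Stack: []
LOAD_FAST_LOAD_FAST a,a → push 23,23. Stack: [23, 23]
BINARY_OP * → 23 * 23 = 529. Stack: [529]
STORE_FAST z → z=529. Stack: []
LOAD_FAST_LOAD_FAST p,u → push 0,0. Stack: [0, 0]
BINARY_OP ^ → 0 ^ 0 = 0. Stack: [0]
RETURN_VALUE → return 0.

0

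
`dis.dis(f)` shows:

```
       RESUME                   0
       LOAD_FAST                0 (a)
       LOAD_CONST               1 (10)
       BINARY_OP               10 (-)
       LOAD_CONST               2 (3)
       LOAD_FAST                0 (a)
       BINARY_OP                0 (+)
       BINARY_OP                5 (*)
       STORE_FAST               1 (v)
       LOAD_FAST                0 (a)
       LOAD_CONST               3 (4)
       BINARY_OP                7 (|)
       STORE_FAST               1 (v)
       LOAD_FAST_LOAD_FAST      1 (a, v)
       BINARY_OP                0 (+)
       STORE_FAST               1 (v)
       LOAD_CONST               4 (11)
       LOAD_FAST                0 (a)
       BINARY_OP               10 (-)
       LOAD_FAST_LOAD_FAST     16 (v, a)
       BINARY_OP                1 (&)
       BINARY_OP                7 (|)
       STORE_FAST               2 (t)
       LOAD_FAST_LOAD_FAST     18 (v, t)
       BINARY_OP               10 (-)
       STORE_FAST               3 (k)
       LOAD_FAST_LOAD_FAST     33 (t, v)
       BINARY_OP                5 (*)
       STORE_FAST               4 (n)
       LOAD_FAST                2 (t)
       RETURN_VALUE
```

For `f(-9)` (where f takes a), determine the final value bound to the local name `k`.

LOAD_FAST a → push -9. Stack: [-9]
LOAD_CONST → push 10. Stack: [-9, 10]
BINARY_OP - → -9 - 10 = -19. Stack: [-19]
LOAD_CONST → push 3. Stack: [-19, 3]
LOAD_FAST a → push -9. Stack: [-19, 3, -9]
BINARY_OP + → 3 + -9 = -6. Stack: [-19, -6]
BINARY_OP * → -19 * -6 = 114. Stack: [114]
STORE_FAST v → v=114. Stack: []
LOAD_FAST a → push -9. Stack: [-9]
LOAD_CONST → push 4. Stack: [-9, 4]
BINARY_OP | → -9 | 4 = -9. Stack: [-9]
STORE_FAST v → v=-9. Stack: []
LOAD_FAST_LOAD_FAST a,v → push -9,-9. Stack: [-9, -9]
BINARY_OP + → -9 + -9 = -18. Stack: [-18]
STORE_FAST v → v=-18. Stack: []
LOAD_CONST → push 11. Stack: [11]
LOAD_FAST a → push -9. Stack: [11, -9]
BINARY_OP - → 11 - -9 = 20. Stack: [20]
LOAD_FAST_LOAD_FAST v,a → push -18,-9. Stack: [20, -18, -9]
BINARY_OP & → -18 & -9 = -26. Stack: [20, -26]
BINARY_OP | → 20 | -26 = -10. Stack: [-10]
STORE_FAST t → t=-10. Stack: []
LOAD_FAST_LOAD_FAST v,t → push -18,-10. Stack: [-18, -10]
BINARY_OP - → -18 - -10 = -8. Stack: [-8]
STORE_FAST k → k=-8. Stack: []
LOAD_FAST_LOAD_FAST t,v → push -10,-18. Stack: [-10, -18]
BINARY_OP * → -10 * -18 = 180. Stack: [180]
STORE_FAST n → n=180. Stack: []
LOAD_FAST t → push -10. Stack: [-10]
RETURN_VALUE → return -10.

-8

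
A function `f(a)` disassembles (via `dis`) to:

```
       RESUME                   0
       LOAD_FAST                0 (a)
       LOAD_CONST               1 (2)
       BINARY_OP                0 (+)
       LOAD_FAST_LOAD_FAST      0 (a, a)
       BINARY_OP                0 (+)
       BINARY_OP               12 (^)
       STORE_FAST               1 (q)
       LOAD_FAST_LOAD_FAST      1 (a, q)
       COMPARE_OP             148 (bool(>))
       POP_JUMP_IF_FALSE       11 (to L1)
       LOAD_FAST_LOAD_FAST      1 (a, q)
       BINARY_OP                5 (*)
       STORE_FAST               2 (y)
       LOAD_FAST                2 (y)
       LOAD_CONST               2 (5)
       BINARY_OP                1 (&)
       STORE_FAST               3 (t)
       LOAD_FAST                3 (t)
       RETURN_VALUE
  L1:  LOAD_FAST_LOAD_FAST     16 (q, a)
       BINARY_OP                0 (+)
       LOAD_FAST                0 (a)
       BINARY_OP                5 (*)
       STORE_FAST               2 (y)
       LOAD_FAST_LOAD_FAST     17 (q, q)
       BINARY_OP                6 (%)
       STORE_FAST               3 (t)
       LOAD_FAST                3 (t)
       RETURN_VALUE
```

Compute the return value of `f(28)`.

LOAD_FAST a → push 28. Stack: [28]
LOAD_CONST → push 2. Stack: [28, 2]
BINARY_OP + → 28 + 2 = 30. Stack: [30]
LOAD_FAST_LOAD_FAST a,a → push 28,28. Stack: [30, 28, 28]
BINARY_OP + → 28 + 28 = 56. Stack: [30, 56]
BINARY_OP ^ → 30 ^ 56 = 38. Stack: [38]
STORE_FAST q → q=38. Stack: []
LOAD_FAST_LOAD_FAST a,q → push 28,38. Stack: [28, 38]
COMPARE_OP bool(>) → 28 vs 38 = False. Stack: [False]
POP_JUMP_IF_FALSE → pop False; jump. Stack: []
LOAD_FAST_LOAD_FAST q,a → push 38,28. Stack: [38, 28]
BINARY_OP + → 38 + 28 = 66. Stack: [66]
LOAD_FAST a → push 28. Stack: [66, 28]
BINARY_OP * → 66 * 28 = 1848. Stack: [1848]
STORE_FAST y → y=1848. Stack: []
LOAD_FAST_LOAD_FAST q,q → push 38,38. Stack: [38, 38]
BINARY_OP % → 38 % 38 = 0. Stack: [0]
STORE_FAST t → t=0. Stack: []
LOAD_FAST t → push 0. Stack: [0]
RETURN_VALUE → return 0.

0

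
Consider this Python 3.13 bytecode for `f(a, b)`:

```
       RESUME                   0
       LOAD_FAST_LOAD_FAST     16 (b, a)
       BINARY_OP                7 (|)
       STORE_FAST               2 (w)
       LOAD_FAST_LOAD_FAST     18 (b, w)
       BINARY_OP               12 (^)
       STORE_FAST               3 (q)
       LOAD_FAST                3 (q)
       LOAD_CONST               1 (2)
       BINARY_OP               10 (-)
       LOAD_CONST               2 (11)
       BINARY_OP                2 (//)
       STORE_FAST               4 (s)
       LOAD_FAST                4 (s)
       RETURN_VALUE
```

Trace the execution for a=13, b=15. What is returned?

-1

LOAD_FAST_LOAD_FAST b,a → push 15,13. Stack: [15, 13]
BINARY_OP | → 15 | 13 = 15. Stack: [15]
STORE_FAST w → w=15. Stack: []
LOAD_FAST_LOAD_FAST b,w → push 15,15. Stack: [15, 15]
BINARY_OP ^ → 15 ^ 15 = 0. Stack: [0]
STORE_FAST q → q=0. Stack: []
LOAD_FAST q → push 0. Stack: [0]
LOAD_CONST → push 2. Stack: [0, 2]
BINARY_OP - → 0 - 2 = -2. Stack: [-2]
LOAD_CONST → push 11. Stack: [-2, 11]
BINARY_OP // → -2 // 11 = -1. Stack: [-1]
STORE_FAST s → s=-1. Stack: []
LOAD_FAST s → push -1. Stack: [-1]
RETURN_VALUE → return -1.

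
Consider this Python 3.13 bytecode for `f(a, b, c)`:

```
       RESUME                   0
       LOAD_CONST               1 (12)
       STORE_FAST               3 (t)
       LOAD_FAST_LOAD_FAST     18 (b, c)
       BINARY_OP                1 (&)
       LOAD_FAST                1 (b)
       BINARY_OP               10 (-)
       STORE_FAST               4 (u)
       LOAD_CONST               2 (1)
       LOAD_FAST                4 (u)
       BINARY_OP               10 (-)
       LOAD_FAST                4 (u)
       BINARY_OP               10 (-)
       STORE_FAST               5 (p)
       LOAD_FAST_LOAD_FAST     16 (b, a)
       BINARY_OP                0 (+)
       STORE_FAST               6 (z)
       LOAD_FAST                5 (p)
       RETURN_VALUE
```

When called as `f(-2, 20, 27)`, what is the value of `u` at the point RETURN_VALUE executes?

-4

LOAD_CONST → push 12. Stack: [12]
STORE_FAST t → t=12. Stack: []
LOAD_FAST_LOAD_FAST b,c → push 20,27. Stack: [20, 27]
BINARY_OP & → 20 & 27 = 16. Stack: [16]
LOAD_FAST b → push 20. Stack: [16, 20]
BINARY_OP - → 16 - 20 = -4. Stack: [-4]
STORE_FAST u → u=-4. Stack: []
LOAD_CONST → push 1. Stack: [1]
LOAD_FAST u → push -4. Stack: [1, -4]
BINARY_OP - → 1 - -4 = 5. Stack: [5]
LOAD_FAST u → push -4. Stack: [5, -4]
BINARY_OP - → 5 - -4 = 9. Stack: [9]
STORE_FAST p → p=9. Stack: []
LOAD_FAST_LOAD_FAST b,a → push 20,-2. Stack: [20, -2]
BINARY_OP + → 20 + -2 = 18. Stack: [18]
STORE_FAST z → z=18. Stack: []
LOAD_FAST p → push 9. Stack: [9]
RETURN_VALUE → return 9.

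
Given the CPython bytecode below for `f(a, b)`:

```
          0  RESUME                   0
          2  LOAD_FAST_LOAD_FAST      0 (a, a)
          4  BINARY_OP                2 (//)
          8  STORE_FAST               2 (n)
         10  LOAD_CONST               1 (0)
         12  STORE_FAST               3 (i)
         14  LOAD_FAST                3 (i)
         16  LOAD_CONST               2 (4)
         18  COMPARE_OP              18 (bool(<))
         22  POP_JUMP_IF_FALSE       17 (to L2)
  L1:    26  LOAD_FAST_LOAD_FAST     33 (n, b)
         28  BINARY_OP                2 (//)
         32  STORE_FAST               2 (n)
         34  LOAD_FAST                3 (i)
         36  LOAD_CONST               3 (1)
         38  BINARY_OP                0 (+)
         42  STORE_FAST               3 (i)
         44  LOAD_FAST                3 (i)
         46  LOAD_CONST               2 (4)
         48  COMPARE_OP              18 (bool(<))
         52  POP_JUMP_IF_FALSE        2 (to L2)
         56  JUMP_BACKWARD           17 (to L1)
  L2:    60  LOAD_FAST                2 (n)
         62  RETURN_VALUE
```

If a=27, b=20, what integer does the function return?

LOAD_FAST_LOAD_FAST a,a → push 27,27. Stack: [27, 27]
BINARY_OP // → 27 // 27 = 1. Stack: [1]
STORE_FAST n → n=1. Stack: []
LOAD_CONST → push 0. Stack: [0]
STORE_FAST i → i=0. Stack: []
LOAD_FAST i → push 0. Stack: [0]
LOAD_CONST → push 4. Stack: [0, 4]
COMPARE_OP bool(<) → 0 vs 4 = True. Stack: [True]
POP_JUMP_IF_FALSE → pop True; no jump. Stack: []
LOAD_FAST_LOAD_FAST n,b → push 1,20. Stack: [1, 20]
BINARY_OP // → 1 // 20 = 0. Stack: [0]
STORE_FAST n → n=0. Stack: []
LOAD_FAST i → push 0. Stack: [0]
LOAD_CONST → push 1. Stack: [0, 1]
BINARY_OP + → 0 + 1 = 1. Stack: [1]
STORE_FAST i → i=1. Stack: []
LOAD_FAST i → push 1. Stack: [1]
LOAD_CONST → push 4. Stack: [1, 4]
COMPARE_OP bool(<) → 1 vs 4 = True. Stack: [True]
POP_JUMP_IF_FALSE → pop True; no jump. Stack: []
LOAD_FAST_LOAD_FAST n,b → push 0,20. Stack: [0, 20]
BINARY_OP // → 0 // 20 = 0. Stack: [0]
STORE_FAST n → n=0. Stack: []
LOAD_FAST i → push 1. Stack: [1]
LOAD_CONST → push 1. Stack: [1, 1]
BINARY_OP + → 1 + 1 = 2. Stack: [2]
STORE_FAST i → i=2. Stack: []
LOAD_FAST i → push 2. Stack: [2]
LOAD_CONST → push 4. Stack: [2, 4]
COMPARE_OP bool(<) → 2 vs 4 = True. Stack: [True]
POP_JUMP_IF_FALSE → pop True; no jump. Stack: []
LOAD_FAST_LOAD_FAST n,b → push 0,20. Stack: [0, 20]
BINARY_OP // → 0 // 20 = 0. Stack: [0]
STORE_FAST n → n=0. Stack: []
LOAD_FAST i → push 2. Stack: [2]
LOAD_CONST → push 1. Stack: [2, 1]
BINARY_OP + → 2 + 1 = 3. Stack: [3]
STORE_FAST i → i=3. Stack: []
LOAD_FAST i → push 3. Stack: [3]
LOAD_CONST → push 4. Stack: [3, 4]
COMPARE_OP bool(<) → 3 vs 4 = True. Stack: [True]
POP_JUMP_IF_FALSE → pop True; no jump. Stack: []
LOAD_FAST_LOAD_FAST n,b → push 0,20. Stack: [0, 20]
BINARY_OP // → 0 // 20 = 0. Stack: [0]
STORE_FAST n → n=0. Stack: []
LOAD_FAST i → push 3. Stack: [3]
LOAD_CONST → push 1. Stack: [3, 1]
BINARY_OP + → 3 + 1 = 4. Stack: [4]
STORE_FAST i → i=4. Stack: []
LOAD_FAST i → push 4. Stack: [4]
LOAD_CONST → push 4. Stack: [4, 4]
COMPARE_OP bool(<) → 4 vs 4 = False. Stack: [False]
POP_JUMP_IF_FALSE → pop False; jump. Stack: []
LOAD_FAST n → push 0. Stack: [0]
RETURN_VALUE → return 0.

0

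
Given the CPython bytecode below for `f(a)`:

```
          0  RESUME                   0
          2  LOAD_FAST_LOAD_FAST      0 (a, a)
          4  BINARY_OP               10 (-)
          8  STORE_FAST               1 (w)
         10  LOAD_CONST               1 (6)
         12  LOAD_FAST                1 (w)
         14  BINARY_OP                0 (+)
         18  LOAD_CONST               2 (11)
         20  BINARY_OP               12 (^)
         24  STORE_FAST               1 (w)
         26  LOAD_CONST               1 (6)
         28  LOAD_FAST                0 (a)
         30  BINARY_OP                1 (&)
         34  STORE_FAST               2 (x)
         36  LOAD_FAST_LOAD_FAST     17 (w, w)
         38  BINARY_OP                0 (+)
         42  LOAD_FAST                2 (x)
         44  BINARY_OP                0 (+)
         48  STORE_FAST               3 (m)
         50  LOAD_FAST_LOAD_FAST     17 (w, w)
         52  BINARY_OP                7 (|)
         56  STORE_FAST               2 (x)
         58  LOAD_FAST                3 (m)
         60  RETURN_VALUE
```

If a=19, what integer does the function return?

28

LOAD_FAST_LOAD_FAST a,a → push 19,19. Stack: [19, 19]
BINARY_OP - → 19 - 19 = 0. Stack: [0]
STORE_FAST w → w=0. Stack: []
LOAD_CONST → push 6. Stack: [6]
LOAD_FAST w → push 0. Stack: [6, 0]
BINARY_OP + → 6 + 0 = 6. Stack: [6]
LOAD_CONST → push 11. Stack: [6, 11]
BINARY_OP ^ → 6 ^ 11 = 13. Stack: [13]
STORE_FAST w → w=13. Stack: []
LOAD_CONST → push 6. Stack: [6]
LOAD_FAST a → push 19. Stack: [6, 19]
BINARY_OP & → 6 & 19 = 2. Stack: [2]
STORE_FAST x → x=2. Stack: []
LOAD_FAST_LOAD_FAST w,w → push 13,13. Stack: [13, 13]
BINARY_OP + → 13 + 13 = 26. Stack: [26]
LOAD_FAST x → push 2. Stack: [26, 2]
BINARY_OP + → 26 + 2 = 28. Stack: [28]
STORE_FAST m → m=28. Stack: []
LOAD_FAST_LOAD_FAST w,w → push 13,13. Stack: [13, 13]
BINARY_OP | → 13 | 13 = 13. Stack: [13]
STORE_FAST x → x=13. Stack: []
LOAD_FAST m → push 28. Stack: [28]
RETURN_VALUE → return 28.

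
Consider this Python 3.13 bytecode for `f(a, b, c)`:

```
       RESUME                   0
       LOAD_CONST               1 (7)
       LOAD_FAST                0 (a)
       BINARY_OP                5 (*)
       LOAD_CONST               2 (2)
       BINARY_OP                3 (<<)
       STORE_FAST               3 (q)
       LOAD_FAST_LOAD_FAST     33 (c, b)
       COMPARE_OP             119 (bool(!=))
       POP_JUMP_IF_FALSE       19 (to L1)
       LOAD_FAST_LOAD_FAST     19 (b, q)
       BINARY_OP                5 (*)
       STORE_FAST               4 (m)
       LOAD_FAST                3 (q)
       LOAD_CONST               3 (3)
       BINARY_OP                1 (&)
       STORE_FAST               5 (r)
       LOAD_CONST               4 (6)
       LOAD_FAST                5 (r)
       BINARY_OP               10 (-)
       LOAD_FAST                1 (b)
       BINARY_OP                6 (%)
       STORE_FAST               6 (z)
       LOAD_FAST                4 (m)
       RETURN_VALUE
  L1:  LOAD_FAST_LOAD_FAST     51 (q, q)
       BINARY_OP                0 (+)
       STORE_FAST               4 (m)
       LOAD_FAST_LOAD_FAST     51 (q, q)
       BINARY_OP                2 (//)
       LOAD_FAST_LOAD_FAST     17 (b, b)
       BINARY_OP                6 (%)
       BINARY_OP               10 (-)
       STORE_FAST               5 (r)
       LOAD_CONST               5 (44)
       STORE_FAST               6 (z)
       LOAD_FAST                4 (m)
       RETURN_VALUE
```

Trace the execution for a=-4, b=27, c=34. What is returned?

-3024

LOAD_CONST → push 7. Stack: [7]
LOAD_FAST a → push -4. Stack: [7, -4]
BINARY_OP * → 7 * -4 = -28. Stack: [-28]
LOAD_CONST → push 2. Stack: [-28, 2]
BINARY_OP << → -28 << 2 = -112. Stack: [-112]
STORE_FAST q → q=-112. Stack: []
LOAD_FAST_LOAD_FAST c,b → push 34,27. Stack: [34, 27]
COMPARE_OP bool(!=) → 34 vs 27 = True. Stack: [True]
POP_JUMP_IF_FALSE → pop True; no jump. Stack: []
LOAD_FAST_LOAD_FAST b,q → push 27,-112. Stack: [27, -112]
BINARY_OP * → 27 * -112 = -3024. Stack: [-3024]
STORE_FAST m → m=-3024. Stack: []
LOAD_FAST q → push -112. Stack: [-112]
LOAD_CONST → push 3. Stack: [-112, 3]
BINARY_OP & → -112 & 3 = 0. Stack: [0]
STORE_FAST r → r=0. Stack: []
LOAD_CONST → push 6. Stack: [6]
LOAD_FAST r → push 0. Stack: [6, 0]
BINARY_OP - → 6 - 0 = 6. Stack: [6]
LOAD_FAST b → push 27. Stack: [6, 27]
BINARY_OP % → 6 % 27 = 6. Stack: [6]
STORE_FAST z → z=6. Stack: []
LOAD_FAST m → push -3024. Stack: [-3024]
RETURN_VALUE → return -3024.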